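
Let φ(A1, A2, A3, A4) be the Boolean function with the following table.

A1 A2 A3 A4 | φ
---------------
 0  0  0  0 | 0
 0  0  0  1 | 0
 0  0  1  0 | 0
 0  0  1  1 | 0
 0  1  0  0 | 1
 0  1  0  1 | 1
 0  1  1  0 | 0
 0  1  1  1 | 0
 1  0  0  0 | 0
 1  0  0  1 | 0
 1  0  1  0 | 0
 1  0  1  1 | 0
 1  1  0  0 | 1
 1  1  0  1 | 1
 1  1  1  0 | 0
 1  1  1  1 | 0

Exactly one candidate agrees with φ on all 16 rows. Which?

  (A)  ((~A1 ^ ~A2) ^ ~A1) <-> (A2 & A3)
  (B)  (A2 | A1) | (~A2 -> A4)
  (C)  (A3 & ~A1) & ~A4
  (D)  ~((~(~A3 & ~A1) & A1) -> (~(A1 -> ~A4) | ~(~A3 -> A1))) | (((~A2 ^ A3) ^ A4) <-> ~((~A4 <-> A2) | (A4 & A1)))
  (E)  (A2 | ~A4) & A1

A

(B) fails at (0,0,0,1): the formula yields 1, φ is 0.
(C) fails at (0,0,1,0): the formula yields 1, φ is 0.
(D) fails at (0,0,0,0): the formula yields 1, φ is 0.
(E) fails at (0,1,0,0): the formula yields 0, φ is 1.
(A) is the remaining candidate, and it agrees with φ on all 16 inputs.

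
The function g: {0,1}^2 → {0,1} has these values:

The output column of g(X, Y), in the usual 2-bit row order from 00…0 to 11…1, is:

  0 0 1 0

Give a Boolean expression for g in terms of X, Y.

Only row (1,0) gives 1. That row's minterm X·¬Y is g directly.

g(X, Y) = X and not Y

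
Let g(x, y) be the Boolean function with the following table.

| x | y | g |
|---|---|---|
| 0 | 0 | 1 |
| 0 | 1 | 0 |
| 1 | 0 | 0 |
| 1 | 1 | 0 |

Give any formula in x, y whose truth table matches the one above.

The output is 1 only when every input is 0 — NOR of all inputs.

g(x, y) = ¬(x ∨ y)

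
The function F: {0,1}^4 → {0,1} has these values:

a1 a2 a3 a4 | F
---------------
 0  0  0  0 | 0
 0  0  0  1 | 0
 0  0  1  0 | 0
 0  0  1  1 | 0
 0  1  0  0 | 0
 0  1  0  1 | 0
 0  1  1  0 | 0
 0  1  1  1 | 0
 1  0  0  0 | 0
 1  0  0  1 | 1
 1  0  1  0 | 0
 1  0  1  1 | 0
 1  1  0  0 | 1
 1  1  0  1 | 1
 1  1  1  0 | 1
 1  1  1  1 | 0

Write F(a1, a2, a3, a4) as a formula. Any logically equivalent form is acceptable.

F(a1, a2, a3, a4) = (((((a1 ∧ ¬a2) ∧ ¬a3) ∧ a4) ∨ (((a1 ∧ a2) ∧ ¬a3) ∧ ¬a4)) ∨ (((a1 ∧ a2) ∧ ¬a3) ∧ a4)) ∨ (((a1 ∧ a2) ∧ a3) ∧ ¬a4)

F=1 on 4 inputs: (1,0,0,1), (1,1,0,0), (1,1,0,1), (1,1,1,0). Reading each as a conjunction of literals (a1·¬a2·¬a3·a4, a1·a2·¬a3·¬a4, a1·a2·¬a3·a4, a1·a2·a3·¬a4) and taking the OR gives the canonical DNF.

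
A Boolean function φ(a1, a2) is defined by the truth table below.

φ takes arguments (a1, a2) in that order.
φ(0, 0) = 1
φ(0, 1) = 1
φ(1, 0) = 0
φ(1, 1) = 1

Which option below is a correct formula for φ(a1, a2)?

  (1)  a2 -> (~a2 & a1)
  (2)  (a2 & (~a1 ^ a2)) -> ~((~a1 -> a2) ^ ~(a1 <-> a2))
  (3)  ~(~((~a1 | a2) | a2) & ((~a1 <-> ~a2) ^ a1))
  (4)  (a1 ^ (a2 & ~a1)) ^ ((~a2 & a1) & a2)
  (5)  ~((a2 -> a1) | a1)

3

(1) disagrees with φ on (0,1) (formula → 0, table → 1); rule it out.
(2) disagrees with φ on (1,0) (formula → 1, table → 0); rule it out.
(4) disagrees with φ on (0,0) (formula → 0, table → 1); rule it out.
(5) disagrees with φ on (0,0) (formula → 0, table → 1); rule it out.
(3) is the remaining candidate, and it agrees with φ on all 4 inputs.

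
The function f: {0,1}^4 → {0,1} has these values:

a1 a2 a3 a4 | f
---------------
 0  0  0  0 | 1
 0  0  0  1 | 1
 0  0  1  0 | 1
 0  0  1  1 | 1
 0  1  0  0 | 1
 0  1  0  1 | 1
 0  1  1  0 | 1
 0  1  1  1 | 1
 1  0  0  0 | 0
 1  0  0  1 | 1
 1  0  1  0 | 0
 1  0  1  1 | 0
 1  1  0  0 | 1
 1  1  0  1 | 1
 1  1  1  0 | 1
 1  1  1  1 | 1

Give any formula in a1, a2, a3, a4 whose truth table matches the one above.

The 0-rows are (1,0,0,0), (1,0,1,0), (1,0,1,1). Take each as a conjunction (a1·¬a2·¬a3·¬a4, a1·¬a2·a3·¬a4, a1·¬a2·a3·a4), form their disjunction, and complement — that gives a formula that is 1 everywhere f is.

f(a1, a2, a3, a4) = ¬(((((a1 ∧ ¬a2) ∧ ¬a3) ∧ ¬a4) ∨ (((a1 ∧ ¬a2) ∧ a3) ∧ ¬a4)) ∨ (((a1 ∧ ¬a2) ∧ a3) ∧ a4))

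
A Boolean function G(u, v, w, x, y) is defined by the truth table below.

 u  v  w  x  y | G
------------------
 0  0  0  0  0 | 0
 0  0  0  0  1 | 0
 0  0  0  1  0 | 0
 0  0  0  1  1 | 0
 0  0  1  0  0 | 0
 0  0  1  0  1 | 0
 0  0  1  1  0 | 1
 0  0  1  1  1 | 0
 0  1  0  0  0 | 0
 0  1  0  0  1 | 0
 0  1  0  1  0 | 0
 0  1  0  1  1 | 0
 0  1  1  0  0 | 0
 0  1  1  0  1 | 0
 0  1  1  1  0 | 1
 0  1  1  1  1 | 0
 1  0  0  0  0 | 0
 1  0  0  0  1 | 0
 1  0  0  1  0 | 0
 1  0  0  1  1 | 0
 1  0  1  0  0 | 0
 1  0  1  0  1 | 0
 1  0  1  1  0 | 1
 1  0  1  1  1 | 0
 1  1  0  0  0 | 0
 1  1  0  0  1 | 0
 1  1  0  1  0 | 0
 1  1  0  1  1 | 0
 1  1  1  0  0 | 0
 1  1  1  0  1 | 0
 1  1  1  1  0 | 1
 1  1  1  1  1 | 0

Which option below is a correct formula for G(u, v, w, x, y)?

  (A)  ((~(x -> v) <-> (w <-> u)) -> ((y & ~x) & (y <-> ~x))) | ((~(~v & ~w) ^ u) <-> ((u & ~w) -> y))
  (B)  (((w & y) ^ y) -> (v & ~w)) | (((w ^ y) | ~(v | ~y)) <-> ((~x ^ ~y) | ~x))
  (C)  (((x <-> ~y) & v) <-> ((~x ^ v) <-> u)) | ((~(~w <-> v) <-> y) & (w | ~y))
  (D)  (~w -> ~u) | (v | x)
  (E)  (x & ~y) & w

E

(A): at (0,0,0,0,0) it gives 1, but G = 0 — eliminated.
(B): at (0,0,0,0,0) it gives 1, but G = 0 — eliminated.
(C): at (0,0,0,0,0) it gives 1, but G = 0 — eliminated.
(D): at (0,0,0,0,0) it gives 1, but G = 0 — eliminated.
(E) is the remaining candidate, and it agrees with G on all 32 inputs.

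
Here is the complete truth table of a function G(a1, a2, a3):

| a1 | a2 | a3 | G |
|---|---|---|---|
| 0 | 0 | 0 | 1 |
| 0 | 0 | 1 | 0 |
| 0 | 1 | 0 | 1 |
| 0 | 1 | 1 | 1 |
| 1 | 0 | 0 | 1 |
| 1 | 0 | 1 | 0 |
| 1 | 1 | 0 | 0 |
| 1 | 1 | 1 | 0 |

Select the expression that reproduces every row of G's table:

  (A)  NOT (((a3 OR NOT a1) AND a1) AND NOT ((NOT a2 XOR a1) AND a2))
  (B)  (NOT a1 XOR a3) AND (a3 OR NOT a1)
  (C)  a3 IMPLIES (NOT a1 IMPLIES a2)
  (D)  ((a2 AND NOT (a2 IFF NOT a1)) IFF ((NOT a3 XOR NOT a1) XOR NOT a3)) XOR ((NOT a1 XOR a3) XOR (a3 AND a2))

(A) fails at (0,0,1): the formula yields 1, G is 0.
(B) fails at (0,1,1): the formula yields 0, G is 1.
(C) fails at (1,0,1): the formula yields 1, G is 0.
Only (D) survives; checking it on all 8 rows confirms it matches G.

D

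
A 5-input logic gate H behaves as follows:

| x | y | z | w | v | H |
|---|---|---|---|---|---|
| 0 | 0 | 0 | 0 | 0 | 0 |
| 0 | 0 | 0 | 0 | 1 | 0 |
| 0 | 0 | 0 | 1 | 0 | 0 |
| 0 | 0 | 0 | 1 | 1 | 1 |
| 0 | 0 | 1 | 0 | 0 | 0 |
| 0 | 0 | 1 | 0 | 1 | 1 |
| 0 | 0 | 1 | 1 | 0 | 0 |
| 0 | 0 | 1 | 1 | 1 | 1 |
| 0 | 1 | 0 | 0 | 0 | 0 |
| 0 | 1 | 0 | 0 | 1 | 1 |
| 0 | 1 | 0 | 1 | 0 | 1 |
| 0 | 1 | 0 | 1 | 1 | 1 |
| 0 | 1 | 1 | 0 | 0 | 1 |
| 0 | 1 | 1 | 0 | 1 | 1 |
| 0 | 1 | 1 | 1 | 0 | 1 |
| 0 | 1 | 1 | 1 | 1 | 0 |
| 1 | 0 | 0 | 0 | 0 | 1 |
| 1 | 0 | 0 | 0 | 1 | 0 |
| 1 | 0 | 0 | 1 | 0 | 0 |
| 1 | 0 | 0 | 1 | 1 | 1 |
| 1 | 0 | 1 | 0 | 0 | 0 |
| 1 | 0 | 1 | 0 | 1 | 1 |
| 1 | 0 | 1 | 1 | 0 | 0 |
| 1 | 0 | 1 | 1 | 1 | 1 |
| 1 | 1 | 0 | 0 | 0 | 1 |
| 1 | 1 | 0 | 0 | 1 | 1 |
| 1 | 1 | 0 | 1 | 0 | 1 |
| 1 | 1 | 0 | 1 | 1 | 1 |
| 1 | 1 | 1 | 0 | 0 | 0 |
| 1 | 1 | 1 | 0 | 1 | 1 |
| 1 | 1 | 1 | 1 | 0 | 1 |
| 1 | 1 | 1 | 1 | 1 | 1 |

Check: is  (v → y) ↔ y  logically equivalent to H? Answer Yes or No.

Evaluate (v → y) ↔ y on each row and compare to H:
  x=0, y=0, z=0, w=0, v=0: formula gives 0, H = 0 ✓
  x=0, y=0, z=0, w=0, v=1: formula gives 1, but H = 0 ✗
Row (0,0,0,0,1) is a counterexample, so the formula is not equivalent to H.

No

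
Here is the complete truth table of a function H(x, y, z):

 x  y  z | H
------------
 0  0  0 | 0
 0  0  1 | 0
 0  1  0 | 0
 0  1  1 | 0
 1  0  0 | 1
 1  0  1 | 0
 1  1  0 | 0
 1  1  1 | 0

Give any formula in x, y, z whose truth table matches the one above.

H is 1 on exactly one input, (1,0,0), whose minterm is x·¬y·¬z. So H is just that conjunction.

H(x, y, z) = (x · y') · z'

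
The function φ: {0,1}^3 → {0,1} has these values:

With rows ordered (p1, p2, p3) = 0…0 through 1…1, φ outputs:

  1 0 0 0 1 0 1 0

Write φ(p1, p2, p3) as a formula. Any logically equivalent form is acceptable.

φ(p1, p2, p3) = (((p1' · p2') · p3') + ((p1 · p2') · p3')) + ((p1 · p2) · p3')

The 1-rows are (0,0,0), (1,0,0), (1,1,0). Each contributes one minterm — ¬p1·¬p2·¬p3; p1·¬p2·¬p3; p1·p2·¬p3 — and their disjunction is a sum-of-products form of φ.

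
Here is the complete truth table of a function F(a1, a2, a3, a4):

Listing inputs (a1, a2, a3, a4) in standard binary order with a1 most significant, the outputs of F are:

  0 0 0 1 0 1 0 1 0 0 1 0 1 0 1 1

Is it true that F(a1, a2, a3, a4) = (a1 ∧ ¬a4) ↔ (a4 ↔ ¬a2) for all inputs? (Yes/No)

No

Check the formula against F row by row:
  a1=0, a2=0, a3=0, a4=0: formula gives 1, but F = 0 ✗
A single disagreement suffices: at (0,0,0,0) they differ, so the formula does not compute F.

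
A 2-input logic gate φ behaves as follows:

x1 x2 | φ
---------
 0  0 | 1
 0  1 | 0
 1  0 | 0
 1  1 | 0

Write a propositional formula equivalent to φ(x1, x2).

The output is 1 only when every input is 0 — NOR of all inputs.

φ(x1, x2) = ¬(x1 ∨ x2)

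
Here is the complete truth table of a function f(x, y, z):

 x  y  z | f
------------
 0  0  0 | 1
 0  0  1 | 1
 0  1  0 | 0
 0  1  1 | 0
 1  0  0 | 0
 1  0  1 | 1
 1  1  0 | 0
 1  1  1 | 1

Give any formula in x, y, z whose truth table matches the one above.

The 1-rows are (0,0,0), (0,0,1), (1,0,1), (1,1,1). Each contributes one minterm — ¬x·¬y·¬z; ¬x·¬y·z; x·¬y·z; x·y·z — and their disjunction is a sum-of-products form of f.

f(x, y, z) = ((((NOT x AND NOT y) AND NOT z) OR ((NOT x AND NOT y) AND z)) OR ((x AND NOT y) AND z)) OR ((x AND y) AND z)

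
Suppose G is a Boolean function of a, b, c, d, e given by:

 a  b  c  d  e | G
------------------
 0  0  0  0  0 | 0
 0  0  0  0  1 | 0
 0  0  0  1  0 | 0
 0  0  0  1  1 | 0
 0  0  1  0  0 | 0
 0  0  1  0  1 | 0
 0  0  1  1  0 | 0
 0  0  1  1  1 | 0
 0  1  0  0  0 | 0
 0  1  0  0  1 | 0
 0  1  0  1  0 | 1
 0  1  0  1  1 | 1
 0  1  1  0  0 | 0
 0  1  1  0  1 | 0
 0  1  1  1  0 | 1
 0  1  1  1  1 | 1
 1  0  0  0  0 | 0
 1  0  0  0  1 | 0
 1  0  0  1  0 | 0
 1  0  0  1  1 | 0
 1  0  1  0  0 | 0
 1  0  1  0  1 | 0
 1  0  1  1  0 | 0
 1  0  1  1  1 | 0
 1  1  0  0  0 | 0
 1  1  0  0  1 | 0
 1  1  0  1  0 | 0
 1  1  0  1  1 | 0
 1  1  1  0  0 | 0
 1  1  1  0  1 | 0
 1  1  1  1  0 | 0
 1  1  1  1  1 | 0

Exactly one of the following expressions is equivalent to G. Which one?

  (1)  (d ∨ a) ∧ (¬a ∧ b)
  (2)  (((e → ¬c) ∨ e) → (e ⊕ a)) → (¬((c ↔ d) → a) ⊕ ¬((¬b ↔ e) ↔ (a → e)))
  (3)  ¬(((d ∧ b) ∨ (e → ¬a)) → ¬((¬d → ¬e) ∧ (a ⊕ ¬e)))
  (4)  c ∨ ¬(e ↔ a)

1

(2): at (0,0,0,0,0) it gives 1, but G = 0 — eliminated.
(3): at (0,0,0,0,0) it gives 1, but G = 0 — eliminated.
(4): at (0,0,0,0,1) it gives 1, but G = 0 — eliminated.
(1) is the remaining candidate, and it agrees with G on all 32 inputs.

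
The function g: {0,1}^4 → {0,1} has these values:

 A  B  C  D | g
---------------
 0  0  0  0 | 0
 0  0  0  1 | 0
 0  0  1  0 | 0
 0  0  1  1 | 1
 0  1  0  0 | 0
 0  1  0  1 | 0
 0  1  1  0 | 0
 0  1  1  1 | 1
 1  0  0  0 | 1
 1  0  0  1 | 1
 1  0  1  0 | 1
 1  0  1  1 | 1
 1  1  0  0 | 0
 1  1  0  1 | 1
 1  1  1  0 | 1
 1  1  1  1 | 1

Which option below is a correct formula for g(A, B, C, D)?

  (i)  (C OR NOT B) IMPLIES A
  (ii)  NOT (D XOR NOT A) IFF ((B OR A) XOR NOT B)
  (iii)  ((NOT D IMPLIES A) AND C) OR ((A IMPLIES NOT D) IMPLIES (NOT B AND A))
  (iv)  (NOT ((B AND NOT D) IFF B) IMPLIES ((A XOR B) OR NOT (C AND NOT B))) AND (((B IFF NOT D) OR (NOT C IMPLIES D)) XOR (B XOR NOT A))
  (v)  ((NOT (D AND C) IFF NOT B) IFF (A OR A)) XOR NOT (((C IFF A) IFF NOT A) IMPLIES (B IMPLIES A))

(i) disagrees with g on (0,0,1,1) (formula → 0, table → 1); rule it out.
(ii) disagrees with g on (0,0,0,1) (formula → 1, table → 0); rule it out.
(iv) disagrees with g on (0,0,0,0) (formula → 1, table → 0); rule it out.
(v) disagrees with g on (0,1,1,0) (formula → 1, table → 0); rule it out.
Only (iii) survives; checking it on all 16 rows confirms it matches g.

iii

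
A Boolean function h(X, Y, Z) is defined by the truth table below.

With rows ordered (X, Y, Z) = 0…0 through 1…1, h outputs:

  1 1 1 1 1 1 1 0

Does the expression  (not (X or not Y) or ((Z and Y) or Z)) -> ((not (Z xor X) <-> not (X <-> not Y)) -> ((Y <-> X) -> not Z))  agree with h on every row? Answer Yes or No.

Yes

Evaluate (not (X or not Y) or ((Z and Y) or Z)) -> ((not (Z xor X) <-> not (X <-> not Y)) -> ((Y <-> X) -> not Z)) on each row and compare to h:
  X=0, Y=0, Z=0: formula gives 1, h = 1 ✓
  X=0, Y=0, Z=1: formula gives 1, h = 1 ✓
  X=0, Y=1, Z=0: formula gives 1, h = 1 ✓
  X=0, Y=1, Z=1: formula gives 1, h = 1 ✓
  X=1, Y=0, Z=0: formula gives 1, h = 1 ✓
  … (the remaining 3 rows also agree.)
Every row agrees, so the formula is equivalent.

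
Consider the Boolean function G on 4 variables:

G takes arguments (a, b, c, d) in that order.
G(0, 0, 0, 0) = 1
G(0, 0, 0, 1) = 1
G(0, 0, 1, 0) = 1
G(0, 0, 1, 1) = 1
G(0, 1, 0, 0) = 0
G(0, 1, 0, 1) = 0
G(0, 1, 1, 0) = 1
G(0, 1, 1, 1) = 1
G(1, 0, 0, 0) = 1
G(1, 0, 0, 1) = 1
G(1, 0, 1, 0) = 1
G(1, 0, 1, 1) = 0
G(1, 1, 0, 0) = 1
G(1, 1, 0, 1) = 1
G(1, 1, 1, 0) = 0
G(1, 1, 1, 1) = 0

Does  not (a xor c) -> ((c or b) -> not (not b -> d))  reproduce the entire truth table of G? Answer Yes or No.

Yes

Check the formula against G row by row:
  a=0, b=0, c=0, d=0: formula gives 1, G = 1 ✓
  a=0, b=0, c=0, d=1: formula gives 1, G = 1 ✓
  a=0, b=0, c=1, d=0: formula gives 1, G = 1 ✓
  a=0, b=0, c=1, d=1: formula gives 1, G = 1 ✓
  … (the remaining 12 rows also agree.)
Every row agrees, so the formula is equivalent.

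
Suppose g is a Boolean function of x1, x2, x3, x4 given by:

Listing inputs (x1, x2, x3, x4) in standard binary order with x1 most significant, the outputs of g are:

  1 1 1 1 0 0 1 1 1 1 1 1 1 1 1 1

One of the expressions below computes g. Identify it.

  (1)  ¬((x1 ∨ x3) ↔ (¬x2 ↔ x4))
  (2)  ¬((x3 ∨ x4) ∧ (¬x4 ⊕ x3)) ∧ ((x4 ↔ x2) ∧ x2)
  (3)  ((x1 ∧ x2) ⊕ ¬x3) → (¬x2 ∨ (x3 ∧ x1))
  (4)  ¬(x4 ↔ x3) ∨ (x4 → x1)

(1) disagrees with g on (0,0,0,0) (formula → 0, table → 1); rule it out.
(2) disagrees with g on (0,0,0,0) (formula → 0, table → 1); rule it out.
(4) disagrees with g on (0,0,1,1) (formula → 0, table → 1); rule it out.
That leaves (3). Evaluating it on every row reproduces the table of g exactly.

3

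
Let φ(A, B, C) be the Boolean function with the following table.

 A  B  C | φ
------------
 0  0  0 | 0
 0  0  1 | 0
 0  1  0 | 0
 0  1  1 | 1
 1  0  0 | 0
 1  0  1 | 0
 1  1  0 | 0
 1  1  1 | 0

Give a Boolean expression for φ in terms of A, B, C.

φ(A, B, C) = (¬A ∧ B) ∧ C

Only row (0,1,1) gives 1. That row's minterm ¬A·B·C is φ directly.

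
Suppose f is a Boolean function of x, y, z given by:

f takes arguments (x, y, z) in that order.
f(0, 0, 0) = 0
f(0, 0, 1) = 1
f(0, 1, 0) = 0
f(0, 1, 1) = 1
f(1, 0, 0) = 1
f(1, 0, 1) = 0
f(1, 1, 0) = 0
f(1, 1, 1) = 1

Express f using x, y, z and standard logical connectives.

Collect the rows where f=1 — (0,0,1), (0,1,1), (1,0,0), (1,1,1) — and write one minterm per row: ¬x·¬y·z, ¬x·y·z, x·¬y·¬z, x·y·z. Their union (logical OR) reproduces the table exactly.

f(x, y, z) = ((((not x and not y) and z) or ((not x and y) and z)) or ((x and not y) and not z)) or ((x and y) and z)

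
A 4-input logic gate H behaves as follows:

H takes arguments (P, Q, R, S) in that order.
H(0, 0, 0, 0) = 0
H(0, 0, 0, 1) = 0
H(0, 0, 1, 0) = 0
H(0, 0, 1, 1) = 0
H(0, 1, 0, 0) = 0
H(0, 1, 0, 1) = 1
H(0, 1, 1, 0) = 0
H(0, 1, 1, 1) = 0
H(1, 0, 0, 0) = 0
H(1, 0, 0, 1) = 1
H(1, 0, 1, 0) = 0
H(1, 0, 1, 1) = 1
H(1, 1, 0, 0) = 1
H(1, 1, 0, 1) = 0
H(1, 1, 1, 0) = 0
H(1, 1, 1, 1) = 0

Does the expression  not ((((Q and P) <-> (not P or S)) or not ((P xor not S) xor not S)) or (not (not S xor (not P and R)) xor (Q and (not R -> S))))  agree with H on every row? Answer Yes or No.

No

Evaluate not ((((Q and P) <-> (not P or S)) or not ((P xor not S) xor not S)) or (not (not S xor (not P and R)) xor (Q and (not R -> S)))) on each row and compare to H:
  P=0, Q=0, R=0, S=0: formula gives 0, H = 0 ✓
  P=0, Q=0, R=0, S=1: formula gives 0, H = 0 ✓
  P=0, Q=0, R=1, S=0: formula gives 0, H = 0 ✓
  P=0, Q=0, R=1, S=1: formula gives 0, H = 0 ✓
  …
  P=0, Q=1, R=0, S=1: formula gives 0, but H = 1 ✗
Row (0,1,0,1) is a counterexample, so the formula is not equivalent to H.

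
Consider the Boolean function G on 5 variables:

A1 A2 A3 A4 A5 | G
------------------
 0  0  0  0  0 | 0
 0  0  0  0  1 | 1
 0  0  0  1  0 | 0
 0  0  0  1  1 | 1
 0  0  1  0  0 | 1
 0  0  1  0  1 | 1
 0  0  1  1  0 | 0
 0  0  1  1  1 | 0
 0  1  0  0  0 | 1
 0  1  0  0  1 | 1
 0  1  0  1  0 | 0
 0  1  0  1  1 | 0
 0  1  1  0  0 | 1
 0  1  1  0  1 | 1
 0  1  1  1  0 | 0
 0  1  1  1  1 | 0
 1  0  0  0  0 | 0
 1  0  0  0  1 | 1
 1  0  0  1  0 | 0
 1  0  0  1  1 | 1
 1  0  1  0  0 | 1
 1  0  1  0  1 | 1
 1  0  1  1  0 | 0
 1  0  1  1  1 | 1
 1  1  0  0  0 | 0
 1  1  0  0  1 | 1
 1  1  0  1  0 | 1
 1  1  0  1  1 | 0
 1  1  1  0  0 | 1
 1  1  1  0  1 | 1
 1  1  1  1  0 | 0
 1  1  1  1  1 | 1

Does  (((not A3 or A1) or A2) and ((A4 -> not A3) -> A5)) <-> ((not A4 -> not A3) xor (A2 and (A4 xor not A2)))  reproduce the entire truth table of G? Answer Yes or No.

No

Check the formula against G row by row:
  A1=0, A2=0, A3=0, A4=0, A5=0: formula gives 0, G = 0 ✓
  A1=0, A2=0, A3=0, A4=0, A5=1: formula gives 1, G = 1 ✓
  A1=0, A2=0, A3=0, A4=1, A5=0: formula gives 0, G = 0 ✓
  A1=0, A2=0, A3=0, A4=1, A5=1: formula gives 1, G = 1 ✓
  …
  A1=0, A2=1, A3=0, A4=0, A5=0: formula gives 0, but G = 1 ✗
A single disagreement suffices: at (0,1,0,0,0) they differ, so the formula does not compute G.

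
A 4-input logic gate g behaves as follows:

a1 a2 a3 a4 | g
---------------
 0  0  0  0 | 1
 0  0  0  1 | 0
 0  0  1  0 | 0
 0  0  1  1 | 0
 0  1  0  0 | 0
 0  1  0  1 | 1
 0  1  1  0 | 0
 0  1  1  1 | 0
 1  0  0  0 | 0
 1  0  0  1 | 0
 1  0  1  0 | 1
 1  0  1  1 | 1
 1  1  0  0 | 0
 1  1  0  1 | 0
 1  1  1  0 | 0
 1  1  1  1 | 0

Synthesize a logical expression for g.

Collect the rows where g=1 — (0,0,0,0), (0,1,0,1), (1,0,1,0), (1,0,1,1) — and write one minterm per row: ¬a1·¬a2·¬a3·¬a4, ¬a1·a2·¬a3·a4, a1·¬a2·a3·¬a4, a1·¬a2·a3·a4. Their union (logical OR) reproduces the table exactly.

g(a1, a2, a3, a4) = (((((a1' · a2') · a3') · a4') + (((a1' · a2) · a3') · a4)) + (((a1 · a2') · a3) · a4')) + (((a1 · a2') · a3) · a4)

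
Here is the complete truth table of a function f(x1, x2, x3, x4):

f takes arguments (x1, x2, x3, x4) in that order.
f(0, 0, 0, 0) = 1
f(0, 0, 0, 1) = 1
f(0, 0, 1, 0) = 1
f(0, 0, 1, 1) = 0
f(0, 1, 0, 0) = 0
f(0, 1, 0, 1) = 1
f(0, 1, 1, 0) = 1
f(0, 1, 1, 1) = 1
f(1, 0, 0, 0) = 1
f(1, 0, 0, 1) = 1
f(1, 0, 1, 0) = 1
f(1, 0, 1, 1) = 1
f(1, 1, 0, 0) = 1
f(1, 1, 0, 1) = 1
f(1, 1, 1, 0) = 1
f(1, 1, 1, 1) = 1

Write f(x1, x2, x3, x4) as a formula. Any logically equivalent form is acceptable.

The 0-rows are (0,0,1,1), (0,1,0,0). Take each as a conjunction (¬x1·¬x2·x3·x4, ¬x1·x2·¬x3·¬x4), form their disjunction, and complement — that gives a formula that is 1 everywhere f is.

f(x1, x2, x3, x4) = not ((((not x1 and not x2) and x3) and x4) or (((not x1 and x2) and not x3) and not x4))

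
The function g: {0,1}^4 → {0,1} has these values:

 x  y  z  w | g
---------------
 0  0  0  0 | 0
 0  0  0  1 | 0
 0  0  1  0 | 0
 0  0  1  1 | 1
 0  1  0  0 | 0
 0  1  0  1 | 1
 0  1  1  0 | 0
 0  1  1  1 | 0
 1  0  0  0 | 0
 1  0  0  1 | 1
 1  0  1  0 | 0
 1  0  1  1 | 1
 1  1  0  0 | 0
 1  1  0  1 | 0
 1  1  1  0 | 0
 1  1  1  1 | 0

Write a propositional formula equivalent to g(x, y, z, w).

g(x, y, z, w) = (((((x' · y') · z) · w) + (((x' · y) · z') · w)) + (((x · y') · z') · w)) + (((x · y') · z) · w)

g=1 on 4 inputs: (0,0,1,1), (0,1,0,1), (1,0,0,1), (1,0,1,1). Reading each as a conjunction of literals (¬x·¬y·z·w, ¬x·y·¬z·w, x·¬y·¬z·w, x·¬y·z·w) and taking the OR gives the canonical DNF.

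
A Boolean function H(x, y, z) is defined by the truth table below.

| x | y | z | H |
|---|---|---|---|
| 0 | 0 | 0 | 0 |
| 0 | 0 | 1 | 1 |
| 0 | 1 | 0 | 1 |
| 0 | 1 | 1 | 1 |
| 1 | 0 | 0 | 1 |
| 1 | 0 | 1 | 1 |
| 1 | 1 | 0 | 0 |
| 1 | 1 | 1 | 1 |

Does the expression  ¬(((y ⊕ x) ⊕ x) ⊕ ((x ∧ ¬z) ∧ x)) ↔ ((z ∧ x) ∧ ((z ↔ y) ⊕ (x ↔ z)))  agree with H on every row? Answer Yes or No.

No

Test each input against both H and the formula:
  x=0, y=0, z=0: formula gives 0, H = 0 ✓
  x=0, y=0, z=1: formula gives 0, but H = 1 ✗
Since they disagree at (0,0,1), the expression is not a correct formula for H.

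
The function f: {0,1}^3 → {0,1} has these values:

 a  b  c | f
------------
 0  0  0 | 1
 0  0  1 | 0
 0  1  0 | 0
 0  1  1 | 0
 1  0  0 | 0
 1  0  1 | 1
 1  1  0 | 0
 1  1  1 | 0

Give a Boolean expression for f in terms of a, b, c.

f(a, b, c) = ((¬a ∧ ¬b) ∧ ¬c) ∨ ((a ∧ ¬b) ∧ c)

Collect the rows where f=1 — (0,0,0), (1,0,1) — and write one minterm per row: ¬a·¬b·¬c, a·¬b·c. Their union (logical OR) reproduces the table exactly.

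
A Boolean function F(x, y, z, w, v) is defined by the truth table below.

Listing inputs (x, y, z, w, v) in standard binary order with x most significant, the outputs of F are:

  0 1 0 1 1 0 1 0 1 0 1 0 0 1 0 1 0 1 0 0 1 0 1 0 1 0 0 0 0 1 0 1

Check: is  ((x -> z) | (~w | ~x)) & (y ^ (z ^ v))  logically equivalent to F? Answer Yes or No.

Yes

Check the formula against F row by row:
  x=0, y=0, z=0, w=0, v=0: formula gives 0, F = 0 ✓
  x=0, y=0, z=0, w=0, v=1: formula gives 1, F = 1 ✓
  x=0, y=0, z=0, w=1, v=0: formula gives 0, F = 0 ✓
  x=0, y=0, z=0, w=1, v=1: formula gives 1, F = 1 ✓
  …and likewise for the remaining 28 rows.
Every row agrees, so the formula is equivalent.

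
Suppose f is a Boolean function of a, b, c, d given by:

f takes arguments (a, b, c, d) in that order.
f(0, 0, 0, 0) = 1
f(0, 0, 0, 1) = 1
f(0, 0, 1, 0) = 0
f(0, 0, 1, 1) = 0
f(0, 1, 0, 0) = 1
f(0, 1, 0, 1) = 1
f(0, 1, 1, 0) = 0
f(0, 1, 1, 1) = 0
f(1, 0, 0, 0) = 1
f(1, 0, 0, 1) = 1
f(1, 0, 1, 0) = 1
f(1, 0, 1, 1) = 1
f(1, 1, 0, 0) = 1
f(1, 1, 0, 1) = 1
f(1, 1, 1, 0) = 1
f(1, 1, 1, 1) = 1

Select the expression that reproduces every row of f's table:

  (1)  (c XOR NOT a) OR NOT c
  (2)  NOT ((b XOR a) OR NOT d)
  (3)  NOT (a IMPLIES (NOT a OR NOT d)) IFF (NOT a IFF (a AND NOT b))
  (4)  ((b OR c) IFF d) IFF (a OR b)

(2): at (0,0,0,0) it gives 0, but f = 1 — eliminated.
(3): at (0,0,1,0) it gives 1, but f = 0 — eliminated.
(4): at (0,0,0,0) it gives 0, but f = 1 — eliminated.
(1) is the remaining candidate, and it agrees with f on all 16 inputs.

1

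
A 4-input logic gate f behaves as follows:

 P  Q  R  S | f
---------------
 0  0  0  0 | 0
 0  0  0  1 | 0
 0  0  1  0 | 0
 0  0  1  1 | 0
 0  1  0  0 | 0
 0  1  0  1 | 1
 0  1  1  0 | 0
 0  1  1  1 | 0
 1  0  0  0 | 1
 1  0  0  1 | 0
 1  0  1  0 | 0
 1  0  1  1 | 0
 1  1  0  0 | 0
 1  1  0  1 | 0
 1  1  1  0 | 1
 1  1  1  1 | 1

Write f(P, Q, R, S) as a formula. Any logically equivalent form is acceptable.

The 1-rows are (0,1,0,1), (1,0,0,0), (1,1,1,0), (1,1,1,1). Each contributes one minterm — ¬P·Q·¬R·S; P·¬Q·¬R·¬S; P·Q·R·¬S; P·Q·R·S — and their disjunction is a sum-of-products form of f.

f(P, Q, R, S) = (((((not P and Q) and not R) and S) or (((P and not Q) and not R) and not S)) or (((P and Q) and R) and not S)) or (((P and Q) and R) and S)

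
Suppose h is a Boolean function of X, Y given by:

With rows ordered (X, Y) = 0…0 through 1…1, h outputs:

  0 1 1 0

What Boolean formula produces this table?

The output is 1 exactly when an odd number of inputs are 1 — the 2-way XOR (parity).

h(X, Y) = X XOR Y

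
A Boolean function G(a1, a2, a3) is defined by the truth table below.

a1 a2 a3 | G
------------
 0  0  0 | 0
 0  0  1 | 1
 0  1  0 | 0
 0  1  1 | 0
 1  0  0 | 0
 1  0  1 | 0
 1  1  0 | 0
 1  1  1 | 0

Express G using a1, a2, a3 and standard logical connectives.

Only row (0,0,1) gives 1. That row's minterm ¬a1·¬a2·a3 is G directly.

G(a1, a2, a3) = (not a1 and not a2) and a3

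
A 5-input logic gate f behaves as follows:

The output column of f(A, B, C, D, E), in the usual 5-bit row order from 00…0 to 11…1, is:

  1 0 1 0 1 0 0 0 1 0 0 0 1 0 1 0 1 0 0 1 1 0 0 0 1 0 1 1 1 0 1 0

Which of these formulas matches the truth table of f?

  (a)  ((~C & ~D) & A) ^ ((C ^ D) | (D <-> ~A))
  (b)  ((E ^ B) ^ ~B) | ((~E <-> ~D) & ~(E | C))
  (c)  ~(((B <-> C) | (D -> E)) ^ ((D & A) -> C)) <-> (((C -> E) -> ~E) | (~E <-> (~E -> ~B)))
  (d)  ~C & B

(a): at (0,0,0,0,0) it gives 0, but f = 1 — eliminated.
(b): at (0,0,1,1,0) it gives 1, but f = 0 — eliminated.
(d): at (0,0,0,0,0) it gives 0, but f = 1 — eliminated.
Only (c) survives; checking it on all 32 rows confirms it matches f.

c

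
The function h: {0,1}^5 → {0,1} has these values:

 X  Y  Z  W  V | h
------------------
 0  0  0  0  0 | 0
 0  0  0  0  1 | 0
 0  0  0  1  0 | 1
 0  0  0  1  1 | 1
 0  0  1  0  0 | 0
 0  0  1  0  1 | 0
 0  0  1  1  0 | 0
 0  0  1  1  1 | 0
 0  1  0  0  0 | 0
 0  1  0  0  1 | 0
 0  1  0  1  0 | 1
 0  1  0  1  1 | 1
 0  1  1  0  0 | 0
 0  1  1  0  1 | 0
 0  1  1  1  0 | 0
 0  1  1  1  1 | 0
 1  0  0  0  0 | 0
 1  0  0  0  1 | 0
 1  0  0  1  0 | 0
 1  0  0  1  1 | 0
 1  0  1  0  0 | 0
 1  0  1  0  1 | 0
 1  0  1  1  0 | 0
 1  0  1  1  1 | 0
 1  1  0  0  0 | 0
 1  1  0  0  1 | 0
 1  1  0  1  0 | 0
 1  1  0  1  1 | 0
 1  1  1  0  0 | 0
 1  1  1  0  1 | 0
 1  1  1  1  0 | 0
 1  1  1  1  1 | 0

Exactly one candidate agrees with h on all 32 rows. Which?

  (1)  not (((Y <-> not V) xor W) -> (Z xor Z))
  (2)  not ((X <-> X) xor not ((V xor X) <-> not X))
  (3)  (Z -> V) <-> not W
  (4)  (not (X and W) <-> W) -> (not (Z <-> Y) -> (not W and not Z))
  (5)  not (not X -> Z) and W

(1) disagrees with h on (0,0,0,0,1) (formula → 1, table → 0); rule it out.
(2) disagrees with h on (0,0,0,0,0) (formula → 1, table → 0); rule it out.
(3) disagrees with h on (0,0,0,0,0) (formula → 1, table → 0); rule it out.
(4) disagrees with h on (0,0,0,0,0) (formula → 1, table → 0); rule it out.
(5) is the remaining candidate, and it agrees with h on all 32 inputs.

5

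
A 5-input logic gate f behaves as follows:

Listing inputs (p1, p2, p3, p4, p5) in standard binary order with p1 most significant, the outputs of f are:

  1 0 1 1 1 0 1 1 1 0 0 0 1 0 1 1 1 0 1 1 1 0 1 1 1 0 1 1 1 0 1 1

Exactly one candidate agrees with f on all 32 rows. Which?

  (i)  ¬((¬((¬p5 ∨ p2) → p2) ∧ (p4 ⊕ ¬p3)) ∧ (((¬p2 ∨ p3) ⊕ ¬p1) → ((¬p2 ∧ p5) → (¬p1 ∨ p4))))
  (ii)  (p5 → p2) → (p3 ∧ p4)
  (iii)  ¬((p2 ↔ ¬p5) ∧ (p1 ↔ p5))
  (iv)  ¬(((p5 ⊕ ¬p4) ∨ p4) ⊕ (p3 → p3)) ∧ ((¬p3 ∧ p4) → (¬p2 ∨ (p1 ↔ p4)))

iv

(i): at (0,0,0,0,0) it gives 0, but f = 1 — eliminated.
(ii): at (0,0,0,0,0) it gives 0, but f = 1 — eliminated.
(iii): at (0,0,0,0,1) it gives 1, but f = 0 — eliminated.
Only (iv) survives; checking it on all 32 rows confirms it matches f.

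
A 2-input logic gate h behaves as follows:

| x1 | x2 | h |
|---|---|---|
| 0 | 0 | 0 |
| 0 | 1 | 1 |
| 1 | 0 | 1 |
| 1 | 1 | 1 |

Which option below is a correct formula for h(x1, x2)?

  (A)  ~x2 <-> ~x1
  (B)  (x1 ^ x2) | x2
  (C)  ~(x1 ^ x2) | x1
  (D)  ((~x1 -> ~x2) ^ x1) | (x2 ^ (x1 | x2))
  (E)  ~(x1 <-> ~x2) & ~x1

(A): at (0,0) it gives 1, but h = 0 — eliminated.
(C): at (0,0) it gives 1, but h = 0 — eliminated.
(D): at (0,0) it gives 1, but h = 0 — eliminated.
(E): at (0,0) it gives 1, but h = 0 — eliminated.
Only (B) survives; checking it on all 4 rows confirms it matches h.

B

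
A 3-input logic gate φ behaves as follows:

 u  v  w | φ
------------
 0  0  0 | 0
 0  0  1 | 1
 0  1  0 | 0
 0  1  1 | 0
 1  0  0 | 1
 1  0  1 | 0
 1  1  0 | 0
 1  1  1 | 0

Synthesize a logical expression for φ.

Collect the rows where φ=1 — (0,0,1), (1,0,0) — and write one minterm per row: ¬u·¬v·w, u·¬v·¬w. Their union (logical OR) reproduces the table exactly.

φ(u, v, w) = ((u' · v') · w) + ((u · v') · w')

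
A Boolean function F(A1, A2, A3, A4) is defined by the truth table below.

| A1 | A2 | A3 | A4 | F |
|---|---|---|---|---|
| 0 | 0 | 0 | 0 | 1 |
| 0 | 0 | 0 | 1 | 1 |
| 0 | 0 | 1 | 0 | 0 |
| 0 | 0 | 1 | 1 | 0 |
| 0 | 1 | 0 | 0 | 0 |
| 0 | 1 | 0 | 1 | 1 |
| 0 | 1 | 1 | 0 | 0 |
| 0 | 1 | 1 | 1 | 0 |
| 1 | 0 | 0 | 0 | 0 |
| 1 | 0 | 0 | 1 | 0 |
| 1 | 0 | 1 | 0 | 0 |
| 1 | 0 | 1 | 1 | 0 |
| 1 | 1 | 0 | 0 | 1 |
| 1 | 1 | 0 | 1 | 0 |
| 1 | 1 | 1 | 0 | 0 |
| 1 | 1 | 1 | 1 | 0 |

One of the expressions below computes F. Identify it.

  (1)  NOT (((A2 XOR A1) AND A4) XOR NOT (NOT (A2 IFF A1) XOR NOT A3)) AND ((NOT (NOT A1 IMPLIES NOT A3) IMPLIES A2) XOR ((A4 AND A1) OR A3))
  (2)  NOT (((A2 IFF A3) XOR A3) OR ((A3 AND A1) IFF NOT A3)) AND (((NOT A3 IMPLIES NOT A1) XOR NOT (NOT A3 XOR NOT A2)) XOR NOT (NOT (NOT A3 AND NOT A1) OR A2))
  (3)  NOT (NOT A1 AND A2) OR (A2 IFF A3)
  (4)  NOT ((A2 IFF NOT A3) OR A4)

1

(2) fails at (0,0,0,0): the formula yields 0, F is 1.
(3) fails at (0,0,1,0): the formula yields 1, F is 0.
(4) fails at (0,0,0,1): the formula yields 0, F is 1.
(1) is the remaining candidate, and it agrees with F on all 16 inputs.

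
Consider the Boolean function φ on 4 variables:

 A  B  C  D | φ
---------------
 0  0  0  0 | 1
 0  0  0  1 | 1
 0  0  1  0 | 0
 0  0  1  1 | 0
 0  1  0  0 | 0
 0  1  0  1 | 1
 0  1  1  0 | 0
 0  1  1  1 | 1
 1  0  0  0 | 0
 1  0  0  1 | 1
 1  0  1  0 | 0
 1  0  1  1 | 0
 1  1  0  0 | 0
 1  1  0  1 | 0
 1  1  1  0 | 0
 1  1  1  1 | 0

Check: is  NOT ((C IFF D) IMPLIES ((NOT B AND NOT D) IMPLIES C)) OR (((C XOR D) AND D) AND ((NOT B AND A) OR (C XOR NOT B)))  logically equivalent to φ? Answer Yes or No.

Check the formula against φ row by row:
  A=0, B=0, C=0, D=0: formula gives 1, φ = 1 ✓
  A=0, B=0, C=0, D=1: formula gives 1, φ = 1 ✓
  A=0, B=0, C=1, D=0: formula gives 0, φ = 0 ✓
  A=0, B=0, C=1, D=1: formula gives 0, φ = 0 ✓
  …
  A=0, B=1, C=0, D=1: formula gives 0, but φ = 1 ✗
A single disagreement suffices: at (0,1,0,1) they differ, so the formula does not compute φ.

No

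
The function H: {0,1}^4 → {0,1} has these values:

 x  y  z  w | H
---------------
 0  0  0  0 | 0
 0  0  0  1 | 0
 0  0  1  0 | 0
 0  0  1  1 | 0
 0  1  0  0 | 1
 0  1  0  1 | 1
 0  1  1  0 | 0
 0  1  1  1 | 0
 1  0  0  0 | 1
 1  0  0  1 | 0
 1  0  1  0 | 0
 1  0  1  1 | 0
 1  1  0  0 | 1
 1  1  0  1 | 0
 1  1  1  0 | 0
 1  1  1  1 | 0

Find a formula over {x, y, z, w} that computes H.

H(x, y, z, w) = (((((not x and y) and not z) and not w) or (((not x and y) and not z) and w)) or (((x and not y) and not z) and not w)) or (((x and y) and not z) and not w)

Collect the rows where H=1 — (0,1,0,0), (0,1,0,1), (1,0,0,0), (1,1,0,0) — and write one minterm per row: ¬x·y·¬z·¬w, ¬x·y·¬z·w, x·¬y·¬z·¬w, x·y·¬z·¬w. Their union (logical OR) reproduces the table exactly.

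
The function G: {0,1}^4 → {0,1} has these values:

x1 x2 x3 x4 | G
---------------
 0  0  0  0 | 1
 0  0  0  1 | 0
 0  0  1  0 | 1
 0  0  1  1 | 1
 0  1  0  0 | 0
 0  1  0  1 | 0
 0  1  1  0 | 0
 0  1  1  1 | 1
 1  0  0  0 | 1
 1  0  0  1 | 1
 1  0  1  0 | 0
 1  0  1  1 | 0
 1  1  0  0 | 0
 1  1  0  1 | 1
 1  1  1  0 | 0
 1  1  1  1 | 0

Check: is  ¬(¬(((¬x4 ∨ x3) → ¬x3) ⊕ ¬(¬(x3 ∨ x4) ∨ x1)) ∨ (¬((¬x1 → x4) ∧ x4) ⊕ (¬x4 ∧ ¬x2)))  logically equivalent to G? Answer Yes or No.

Check the formula against G row by row:
  x1=0, x2=0, x3=0, x4=0: formula gives 1, G = 1 ✓
  x1=0, x2=0, x3=0, x4=1: formula gives 0, G = 0 ✓
  x1=0, x2=0, x3=1, x4=0: formula gives 1, G = 1 ✓
  x1=0, x2=0, x3=1, x4=1: formula gives 1, G = 1 ✓
  … (the remaining 12 rows also agree.)
No disagreement on any input; they are logically equivalent.

Yes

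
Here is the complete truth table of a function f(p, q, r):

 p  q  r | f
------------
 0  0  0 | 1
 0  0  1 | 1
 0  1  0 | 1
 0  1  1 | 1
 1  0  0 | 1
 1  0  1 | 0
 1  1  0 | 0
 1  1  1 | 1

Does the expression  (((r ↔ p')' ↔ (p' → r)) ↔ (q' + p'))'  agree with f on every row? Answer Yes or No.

Yes

Check the formula against f row by row:
  p=0, q=0, r=0: formula gives 1, f = 1 ✓
  p=0, q=0, r=1: formula gives 1, f = 1 ✓
  p=0, q=1, r=0: formula gives 1, f = 1 ✓
  p=0, q=1, r=1: formula gives 1, f = 1 ✓
  p=1, q=0, r=0: formula gives 1, f = 1 ✓
  …and likewise for the remaining 3 rows.
No disagreement on any input; they are logically equivalent.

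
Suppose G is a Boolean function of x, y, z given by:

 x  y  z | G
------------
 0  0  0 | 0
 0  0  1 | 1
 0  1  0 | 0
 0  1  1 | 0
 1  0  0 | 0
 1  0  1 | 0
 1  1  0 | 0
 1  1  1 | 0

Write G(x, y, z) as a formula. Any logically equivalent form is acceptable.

G(x, y, z) = (NOT x AND NOT y) AND z

Only row (0,0,1) gives 1. That row's minterm ¬x·¬y·z is G directly.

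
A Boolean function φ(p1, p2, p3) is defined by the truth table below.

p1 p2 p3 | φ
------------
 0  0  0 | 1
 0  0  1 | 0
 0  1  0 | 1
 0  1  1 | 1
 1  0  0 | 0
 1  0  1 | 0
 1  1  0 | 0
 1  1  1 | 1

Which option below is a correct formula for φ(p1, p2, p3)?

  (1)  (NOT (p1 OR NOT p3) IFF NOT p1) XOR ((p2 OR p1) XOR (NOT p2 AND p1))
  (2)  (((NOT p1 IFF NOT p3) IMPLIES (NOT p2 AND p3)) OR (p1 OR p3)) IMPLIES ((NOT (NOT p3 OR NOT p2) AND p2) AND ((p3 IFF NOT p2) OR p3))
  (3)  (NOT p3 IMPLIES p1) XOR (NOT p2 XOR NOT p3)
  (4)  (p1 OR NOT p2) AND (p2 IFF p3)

2

(1): at (0,0,0) it gives 0, but φ = 1 — eliminated.
(3): at (0,0,0) it gives 0, but φ = 1 — eliminated.
(4): at (0,1,0) it gives 0, but φ = 1 — eliminated.
That leaves (2). Evaluating it on every row reproduces the table of φ exactly.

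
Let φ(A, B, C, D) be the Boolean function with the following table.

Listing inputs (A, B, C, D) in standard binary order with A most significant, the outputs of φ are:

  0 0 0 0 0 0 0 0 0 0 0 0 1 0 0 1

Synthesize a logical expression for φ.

φ(A, B, C, D) = (((A · B) · C') · D') + (((A · B) · C) · D)

The 1-rows are (1,1,0,0), (1,1,1,1). Each contributes one minterm — A·B·¬C·¬D; A·B·C·D — and their disjunction is a sum-of-products form of φ.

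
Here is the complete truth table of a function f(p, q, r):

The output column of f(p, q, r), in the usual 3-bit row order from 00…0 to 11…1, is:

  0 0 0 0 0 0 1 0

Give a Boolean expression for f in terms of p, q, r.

Only row (1,1,0) gives 1. That row's minterm p·q·¬r is f directly.

f(p, q, r) = (p and q) and not r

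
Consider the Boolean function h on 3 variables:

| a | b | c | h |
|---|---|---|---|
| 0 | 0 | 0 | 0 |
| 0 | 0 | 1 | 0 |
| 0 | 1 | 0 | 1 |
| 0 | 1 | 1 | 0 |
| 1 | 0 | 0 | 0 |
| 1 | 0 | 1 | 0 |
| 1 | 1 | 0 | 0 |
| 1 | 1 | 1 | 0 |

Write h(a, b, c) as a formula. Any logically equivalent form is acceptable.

h(a, b, c) = (NOT a AND b) AND NOT c

h is 1 on exactly one input, (0,1,0), whose minterm is ¬a·b·¬c. So h is just that conjunction.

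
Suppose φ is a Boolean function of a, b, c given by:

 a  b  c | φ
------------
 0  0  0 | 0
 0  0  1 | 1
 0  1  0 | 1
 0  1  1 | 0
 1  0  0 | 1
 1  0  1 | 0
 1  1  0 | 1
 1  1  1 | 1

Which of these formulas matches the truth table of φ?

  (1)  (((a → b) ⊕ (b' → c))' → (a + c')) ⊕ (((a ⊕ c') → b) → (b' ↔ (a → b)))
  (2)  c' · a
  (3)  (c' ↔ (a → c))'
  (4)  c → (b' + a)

(2): at (0,0,1) it gives 0, but φ = 1 — eliminated.
(3): at (0,1,0) it gives 0, but φ = 1 — eliminated.
(4): at (0,0,0) it gives 1, but φ = 0 — eliminated.
(1) is the remaining candidate, and it agrees with φ on all 8 inputs.

1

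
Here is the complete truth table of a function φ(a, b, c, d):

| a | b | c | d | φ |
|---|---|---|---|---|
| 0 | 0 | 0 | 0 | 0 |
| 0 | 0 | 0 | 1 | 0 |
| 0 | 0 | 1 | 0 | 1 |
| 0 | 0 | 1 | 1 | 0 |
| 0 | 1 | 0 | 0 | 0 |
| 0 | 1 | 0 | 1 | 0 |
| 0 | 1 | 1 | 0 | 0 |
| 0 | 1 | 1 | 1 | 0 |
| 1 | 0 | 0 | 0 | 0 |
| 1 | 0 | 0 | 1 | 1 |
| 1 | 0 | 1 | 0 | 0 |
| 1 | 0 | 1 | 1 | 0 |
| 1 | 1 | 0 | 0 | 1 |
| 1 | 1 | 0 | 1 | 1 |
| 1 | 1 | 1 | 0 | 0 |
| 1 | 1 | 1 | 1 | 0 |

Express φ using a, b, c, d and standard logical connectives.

φ(a, b, c, d) = (((((NOT a AND NOT b) AND c) AND NOT d) OR (((a AND NOT b) AND NOT c) AND d)) OR (((a AND b) AND NOT c) AND NOT d)) OR (((a AND b) AND NOT c) AND d)

The 1-rows are (0,0,1,0), (1,0,0,1), (1,1,0,0), (1,1,0,1). Each contributes one minterm — ¬a·¬b·c·¬d; a·¬b·¬c·d; a·b·¬c·¬d; a·b·¬c·d — and their disjunction is a sum-of-products form of φ.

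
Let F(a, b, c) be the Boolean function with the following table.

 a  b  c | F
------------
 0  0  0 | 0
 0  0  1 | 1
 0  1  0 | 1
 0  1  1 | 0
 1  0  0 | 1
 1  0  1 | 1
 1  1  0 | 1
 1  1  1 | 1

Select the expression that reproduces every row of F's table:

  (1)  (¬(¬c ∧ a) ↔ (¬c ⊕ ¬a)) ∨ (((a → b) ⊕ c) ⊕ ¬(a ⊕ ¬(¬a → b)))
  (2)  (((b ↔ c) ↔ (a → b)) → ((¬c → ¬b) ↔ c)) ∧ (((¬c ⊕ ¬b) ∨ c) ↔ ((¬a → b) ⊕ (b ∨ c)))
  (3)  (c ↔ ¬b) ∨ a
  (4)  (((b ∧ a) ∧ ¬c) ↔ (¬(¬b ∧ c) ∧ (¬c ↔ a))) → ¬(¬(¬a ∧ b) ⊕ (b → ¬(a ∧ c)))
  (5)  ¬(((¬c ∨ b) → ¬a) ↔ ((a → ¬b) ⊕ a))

(1): at (0,0,0) it gives 1, but F = 0 — eliminated.
(2): at (0,1,0) it gives 0, but F = 1 — eliminated.
(4): at (0,0,0) it gives 1, but F = 0 — eliminated.
(5): at (0,0,1) it gives 0, but F = 1 — eliminated.
Only (3) survives; checking it on all 8 rows confirms it matches F.

3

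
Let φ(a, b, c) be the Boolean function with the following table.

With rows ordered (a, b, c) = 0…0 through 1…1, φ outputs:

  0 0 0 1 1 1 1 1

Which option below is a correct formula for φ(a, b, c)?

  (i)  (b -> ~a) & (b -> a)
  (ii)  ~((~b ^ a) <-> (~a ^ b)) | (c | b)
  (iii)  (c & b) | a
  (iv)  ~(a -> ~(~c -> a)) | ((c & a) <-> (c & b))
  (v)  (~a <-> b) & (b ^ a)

(i) disagrees with φ on (0,0,0) (formula → 1, table → 0); rule it out.
(ii) disagrees with φ on (0,0,1) (formula → 1, table → 0); rule it out.
(iv) disagrees with φ on (0,0,0) (formula → 1, table → 0); rule it out.
(v) disagrees with φ on (0,1,0) (formula → 1, table → 0); rule it out.
That leaves (iii). Evaluating it on every row reproduces the table of φ exactly.

iii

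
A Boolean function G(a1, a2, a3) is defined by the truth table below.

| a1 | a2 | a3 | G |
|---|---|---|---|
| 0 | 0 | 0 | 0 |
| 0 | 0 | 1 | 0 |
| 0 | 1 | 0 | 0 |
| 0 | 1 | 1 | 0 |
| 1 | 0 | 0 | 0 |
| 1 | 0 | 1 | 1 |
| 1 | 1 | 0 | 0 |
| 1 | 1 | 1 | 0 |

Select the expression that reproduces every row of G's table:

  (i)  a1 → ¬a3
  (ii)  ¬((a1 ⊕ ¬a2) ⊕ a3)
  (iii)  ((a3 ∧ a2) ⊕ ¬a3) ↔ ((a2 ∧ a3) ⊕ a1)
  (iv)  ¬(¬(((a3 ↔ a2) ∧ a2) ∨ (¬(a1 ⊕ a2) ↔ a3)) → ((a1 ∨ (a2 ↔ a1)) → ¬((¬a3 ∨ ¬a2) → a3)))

(i): at (0,0,0) it gives 1, but G = 0 — eliminated.
(ii): at (0,0,1) it gives 1, but G = 0 — eliminated.
(iii): at (0,0,1) it gives 1, but G = 0 — eliminated.
Only (iv) survives; checking it on all 8 rows confirms it matches G.

iv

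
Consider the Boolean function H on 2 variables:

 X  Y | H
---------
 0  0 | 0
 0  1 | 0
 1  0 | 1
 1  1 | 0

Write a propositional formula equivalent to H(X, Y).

1 only at (1,0): X AND NOT Y.

H(X, Y) = X and not Y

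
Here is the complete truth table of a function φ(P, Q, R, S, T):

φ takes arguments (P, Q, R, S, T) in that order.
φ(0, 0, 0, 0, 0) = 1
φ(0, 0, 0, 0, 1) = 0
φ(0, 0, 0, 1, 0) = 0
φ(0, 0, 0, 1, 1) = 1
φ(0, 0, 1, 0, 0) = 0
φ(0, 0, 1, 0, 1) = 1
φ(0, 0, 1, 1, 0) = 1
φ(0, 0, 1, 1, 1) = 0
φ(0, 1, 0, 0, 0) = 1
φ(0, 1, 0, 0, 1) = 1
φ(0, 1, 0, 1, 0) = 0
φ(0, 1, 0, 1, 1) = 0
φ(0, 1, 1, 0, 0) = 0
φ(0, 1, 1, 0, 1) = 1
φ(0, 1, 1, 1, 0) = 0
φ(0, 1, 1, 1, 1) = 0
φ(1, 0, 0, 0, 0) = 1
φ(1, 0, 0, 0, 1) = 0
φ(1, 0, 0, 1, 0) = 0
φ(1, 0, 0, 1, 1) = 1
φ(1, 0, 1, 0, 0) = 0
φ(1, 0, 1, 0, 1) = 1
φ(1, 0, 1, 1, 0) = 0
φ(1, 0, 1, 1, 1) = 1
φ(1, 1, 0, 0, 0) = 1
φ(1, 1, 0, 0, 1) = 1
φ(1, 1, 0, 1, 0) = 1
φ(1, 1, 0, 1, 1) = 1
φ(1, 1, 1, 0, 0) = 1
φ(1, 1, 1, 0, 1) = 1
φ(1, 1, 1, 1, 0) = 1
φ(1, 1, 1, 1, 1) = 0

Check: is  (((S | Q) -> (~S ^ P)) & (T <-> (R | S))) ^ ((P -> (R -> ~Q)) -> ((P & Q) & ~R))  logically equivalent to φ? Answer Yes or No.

Test each input against both φ and the formula:
  P=0, Q=0, R=0, S=0, T=0: formula gives 1, φ = 1 ✓
  P=0, Q=0, R=0, S=0, T=1: formula gives 0, φ = 0 ✓
  P=0, Q=0, R=0, S=1, T=0: formula gives 0, φ = 0 ✓
  P=0, Q=0, R=0, S=1, T=1: formula gives 0, but φ = 1 ✗
Row (0,0,0,1,1) is a counterexample, so the formula is not equivalent to φ.

No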